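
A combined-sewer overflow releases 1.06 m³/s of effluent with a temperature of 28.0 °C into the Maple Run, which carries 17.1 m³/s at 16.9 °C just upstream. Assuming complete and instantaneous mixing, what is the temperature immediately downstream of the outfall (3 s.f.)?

17.5 °C

Flow-weighted mixing: C = (Q_r C_r + Q_w C_w)/(Q_r + Q_w)
= (17.1×16.9 + 1.06×28.0)/(17.1 + 1.06) = 318.7/18.16 = 17.55 °C.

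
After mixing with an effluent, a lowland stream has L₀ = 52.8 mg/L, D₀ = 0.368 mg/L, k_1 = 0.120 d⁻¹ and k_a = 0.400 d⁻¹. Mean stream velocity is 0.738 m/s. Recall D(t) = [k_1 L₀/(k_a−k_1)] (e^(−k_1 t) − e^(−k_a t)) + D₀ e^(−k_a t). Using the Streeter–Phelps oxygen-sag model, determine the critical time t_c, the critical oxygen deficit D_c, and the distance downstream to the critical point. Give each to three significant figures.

At the critical point dD/dt = 0, so k_1 L₀ e^(−k_1 t) = k_a D. Substituting D(t) from the Streeter–Phelps equation and solving for t gives
t_c = ln[(k_a/k_1)(1 − D₀(k_a−k_1)/(k_1 L₀))] / (k_a−k_1).
Here k_a−k_1 = 0.2800 d⁻¹ and 1 − D₀(k_a−k_1)/(k_1 L₀) = 1 − 0.368×0.2800/(0.120×52.8) = 0.9837, so
t_c = ln(3.333 × 0.9837) / 0.2800 = 1.188 / 0.2800 = 4.241 d.
L(t_c) = L₀ e^(−k_1 t_c) = 52.8 × 0.6011 = 31.74 mg/L, and at the critical point k_a D_c = k_1 L, so D_c = (0.120/0.400) × 31.74 = 9.522 mg/L.
x_c = v t_c = 0.738 m/s × 4.241 d × 86400 s/d = 270400 m ≈ 270 km.

t_c ≈ 4.24 d; D_c ≈ 9.52 mg/L; x_c ≈ 270 km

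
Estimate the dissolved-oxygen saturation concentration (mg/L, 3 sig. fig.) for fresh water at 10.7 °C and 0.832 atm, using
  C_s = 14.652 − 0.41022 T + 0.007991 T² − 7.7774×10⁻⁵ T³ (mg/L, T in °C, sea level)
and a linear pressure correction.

At sea level: C_s = 14.652 − 0.41022×10.7 + 0.007991×10.7² − 7.7774×10⁻⁵×10.7³ = 11.08 mg/L.
Pressure correction: C_s' = 11.08 × 0.832 = 9.220 mg/L.

C_s ≈ 9.22 mg/L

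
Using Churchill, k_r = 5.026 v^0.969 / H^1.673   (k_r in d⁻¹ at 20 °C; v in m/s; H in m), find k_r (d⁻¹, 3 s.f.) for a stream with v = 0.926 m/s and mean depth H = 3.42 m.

k_r ≈ 0.596 d⁻¹

k_r = 5.026 × 0.926^0.969 / 3.42^1.673 = 5.026 × 0.9282 / 7.824 = 0.5963 d⁻¹.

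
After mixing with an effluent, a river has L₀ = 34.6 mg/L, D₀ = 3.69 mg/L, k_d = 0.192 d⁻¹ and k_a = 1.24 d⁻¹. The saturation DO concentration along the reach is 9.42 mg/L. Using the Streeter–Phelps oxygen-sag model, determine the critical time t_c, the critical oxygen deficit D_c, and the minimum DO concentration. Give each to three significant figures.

t_c ≈ 0.947 d; D_c ≈ 4.47 mg/L; min DO ≈ 4.95 mg/L

With k_a/k_d = 6.458 and 1 − D₀(k_a−k_d)/(k_d L₀) = 0.4179,
t_c = ln(6.458 × 0.4179) / (1.24 − 0.192) = ln(2.699) / 1.048 = 0.9928/1.048 = 0.9473 d.
D_c = (k_d/k_a) L₀ e^(−k_d t_c) = (0.192/1.24) × 34.6 × e^(−0.192×0.9473) = 0.1548 × 34.6 × 0.8337 = 4.466 mg/L.
Minimum DO = C_s − D_c = 9.42 − 4.466 = 4.954 mg/L.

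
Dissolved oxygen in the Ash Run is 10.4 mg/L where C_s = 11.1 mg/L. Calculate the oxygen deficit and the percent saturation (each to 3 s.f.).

D ≈ 0.700 mg/L; 93.7 % saturation

D = C_s − C = 11.1 − 10.4 = 0.700 mg/L.
% saturation = 10.4/11.1 × 100 = 93.7 %.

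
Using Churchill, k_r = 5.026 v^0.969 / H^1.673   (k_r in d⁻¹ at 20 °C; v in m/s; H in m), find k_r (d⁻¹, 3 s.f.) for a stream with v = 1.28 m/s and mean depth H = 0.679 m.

k_r = 5.026 × 1.28^0.969 / 0.679^1.673 = 5.026 × 1.270 / 0.5233 = 12.20 d⁻¹.

k_r ≈ 12.2 d⁻¹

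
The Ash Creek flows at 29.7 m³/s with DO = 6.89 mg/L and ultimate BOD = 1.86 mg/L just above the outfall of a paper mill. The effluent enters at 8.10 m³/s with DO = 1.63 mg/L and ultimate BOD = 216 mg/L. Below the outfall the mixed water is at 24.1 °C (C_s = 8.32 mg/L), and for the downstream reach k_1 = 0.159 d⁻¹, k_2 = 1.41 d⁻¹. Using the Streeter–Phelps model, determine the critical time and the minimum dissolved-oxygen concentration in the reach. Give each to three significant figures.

t_c ≈ 1.31 d; minimum DO ≈ 3.95 mg/L

Mixed DO = (29.7×6.89 + 8.10×1.63)/(29.7+8.10) = 217.8/37.80 = 5.763 mg/L.
Mixed L₀ = (29.7×1.86 + 8.10×216)/(37.80) = 1805/37.80 = 47.75 mg/L.
Initial deficit D₀ = C_s − DO₀ = 8.32 − 5.763 = 2.557 mg/L.
t_c = (1/1.251) ln[(1.41/0.159)(1 − 2.557×1.251/(0.159×47.75))] = 0.7994 × ln(5.131) = 1.307 d.
D_c = (0.159/1.41) × 47.75 × e^(−0.159×1.307) = 0.1128 × 47.75 × 0.8123 = 4.374 mg/L.
Minimum DO = 8.32 − 4.374 = 3.946 mg/L.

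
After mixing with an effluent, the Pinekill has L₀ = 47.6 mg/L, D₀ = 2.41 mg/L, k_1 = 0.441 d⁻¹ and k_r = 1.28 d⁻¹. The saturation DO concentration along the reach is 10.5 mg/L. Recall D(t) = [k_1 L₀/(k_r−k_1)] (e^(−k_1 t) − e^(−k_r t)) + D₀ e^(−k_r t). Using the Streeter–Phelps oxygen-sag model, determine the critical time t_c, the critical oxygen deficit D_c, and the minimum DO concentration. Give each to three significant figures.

At the critical point dD/dt = 0, so k_1 L₀ e^(−k_1 t) = k_r D. Substituting D(t) from the Streeter–Phelps equation and solving for t gives
t_c = ln[(k_r/k_1)(1 − D₀(k_r−k_1)/(k_1 L₀))] / (k_r−k_1).
Here k_r−k_1 = 0.8390 d⁻¹ and 1 − D₀(k_r−k_1)/(k_1 L₀) = 1 − 2.41×0.8390/(0.441×47.6) = 0.9037, so
t_c = ln(2.902 × 0.9037) / 0.8390 = 0.9643 / 0.8390 = 1.149 d.
D_c = (k_1/k_r) L₀ e^(−k_1 t_c) = (0.441/1.28) × 47.6 × e^(−0.441×1.149) = 0.3445 × 47.6 × 0.6024 = 9.879 mg/L.
Minimum DO = C_s − D_c = 10.5 − 9.879 = 0.6210 mg/L.

t_c ≈ 1.15 d; D_c ≈ 9.88 mg/L; min DO ≈ 0.621 mg/L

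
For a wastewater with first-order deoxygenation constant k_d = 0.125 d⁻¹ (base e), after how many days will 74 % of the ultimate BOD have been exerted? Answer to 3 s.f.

y/L₀ = 1 − e^(−k_d t) = 0.74 ⇒ e^(−k_d t) = 0.260
t = −ln(0.260) / 0.125 = 1.347 / 0.125 = 10.78 d.

t ≈ 10.8 d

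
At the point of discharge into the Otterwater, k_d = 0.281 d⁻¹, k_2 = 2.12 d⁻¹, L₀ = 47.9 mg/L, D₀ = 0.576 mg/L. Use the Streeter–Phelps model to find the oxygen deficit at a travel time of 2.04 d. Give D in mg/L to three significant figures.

D ≈ 4.04 mg/L

k_d L₀/(k_2−k_d) = 0.281×47.9/(2.12−0.281) = 13.46/1.839 = 7.319 mg/L.
e^(−k_d t) = e^(−0.281×2.040) = 0.5637; e^(−k_2 t) = e^(−2.12×2.040) = 0.01324.
D = 7.319 × (0.5637 − 0.01324) + 0.576 × 0.01324 = 4.029 + 0.007624 = 4.037 mg/L.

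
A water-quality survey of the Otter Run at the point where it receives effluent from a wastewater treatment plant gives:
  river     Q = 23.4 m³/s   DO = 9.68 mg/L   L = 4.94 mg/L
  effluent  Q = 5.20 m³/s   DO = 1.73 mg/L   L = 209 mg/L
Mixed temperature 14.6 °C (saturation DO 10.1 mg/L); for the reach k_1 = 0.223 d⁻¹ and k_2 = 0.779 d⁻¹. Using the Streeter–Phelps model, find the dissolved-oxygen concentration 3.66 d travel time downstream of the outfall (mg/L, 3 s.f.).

Mixed DO = (23.4×9.68 + 5.20×1.73)/(23.4+5.20) = 235.5/28.60 = 8.235 mg/L.
Mixed L₀ = (23.4×4.94 + 5.20×209)/(28.60) = 1202/28.60 = 42.04 mg/L.
Initial deficit D₀ = C_s − DO₀ = 10.1 − 8.235 = 1.865 mg/L.
D(3.66) = [0.223×42.04/(0.779−0.223)](e^(−0.223×3.66) − e^(−0.779×3.66)) + 1.865 e^(−0.779×3.66)
= 16.86 × (0.4421 − 0.05778) + 1.865 × 0.05778 = 6.589 mg/L.
DO = 10.1 − 6.589 = 3.511 mg/L.

DO ≈ 3.51 mg/L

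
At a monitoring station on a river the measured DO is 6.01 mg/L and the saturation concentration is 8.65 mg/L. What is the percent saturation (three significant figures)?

% saturation = C/C_s × 100 = 6.01/8.65 × 100 = 69.5 %.

69.5 % saturation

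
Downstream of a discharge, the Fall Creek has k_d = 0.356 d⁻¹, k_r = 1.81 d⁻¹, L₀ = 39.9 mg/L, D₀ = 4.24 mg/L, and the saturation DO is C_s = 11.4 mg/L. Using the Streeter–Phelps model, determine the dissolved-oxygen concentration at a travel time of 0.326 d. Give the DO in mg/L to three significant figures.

DO ≈ 5.77 mg/L

k_d L₀/(k_r−k_d) = 0.356×39.9/(1.81−0.356) = 14.20/1.454 = 9.769 mg/L.
e^(−k_d t) = e^(−0.356×0.3260) = 0.8904; e^(−k_r t) = e^(−1.81×0.3260) = 0.5543.
D = 9.769 × (0.8904 − 0.5543) + 4.24 × 0.5543 = 3.284 + 2.350 = 5.634 mg/L.
DO = C_s − D = 11.4 − 5.634 = 5.766 mg/L.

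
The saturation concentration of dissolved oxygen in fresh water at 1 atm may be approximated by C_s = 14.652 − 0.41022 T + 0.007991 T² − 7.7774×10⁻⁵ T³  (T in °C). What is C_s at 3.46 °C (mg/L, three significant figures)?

C_s ≈ 13.3 mg/L

C_s = 14.652 − 0.41022×3.46 + 0.007991×3.46² − 7.7774×10⁻⁵×3.46³ = 13.33 mg/L.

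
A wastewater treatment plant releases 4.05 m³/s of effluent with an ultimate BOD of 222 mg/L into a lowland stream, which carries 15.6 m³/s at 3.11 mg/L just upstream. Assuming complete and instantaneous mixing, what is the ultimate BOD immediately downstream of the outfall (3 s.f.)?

48.2 mg/L

Flow-weighted mixing: C = (Q_r C_r + Q_w C_w)/(Q_r + Q_w)
= (15.6×3.11 + 4.05×222)/(15.6 + 4.05) = 947.6/19.65 = 48.22 mg/L.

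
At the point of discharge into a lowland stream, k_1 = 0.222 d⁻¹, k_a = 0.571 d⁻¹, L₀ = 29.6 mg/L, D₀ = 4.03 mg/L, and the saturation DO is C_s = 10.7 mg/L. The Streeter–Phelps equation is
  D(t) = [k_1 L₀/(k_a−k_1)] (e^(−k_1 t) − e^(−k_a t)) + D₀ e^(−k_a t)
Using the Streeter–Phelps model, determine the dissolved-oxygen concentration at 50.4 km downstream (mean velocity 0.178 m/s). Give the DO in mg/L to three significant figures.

DO ≈ 3.88 mg/L

Travel time t = x/v = 50.4 km / (0.178 m/s) = 50400 m / 0.178 m/s = 283100 s = 3.277 d.
k_1 L₀/(k_a−k_1) = 0.222×29.6/(0.571−0.222) = 6.571/0.3490 = 18.83 mg/L.
e^(−k_1 t) = e^(−0.222×3.277) = 0.4831; e^(−k_a t) = e^(−0.571×3.277) = 0.1539.
D = 18.83 × (0.4831 − 0.1539) + 4.03 × 0.1539 = 6.198 + 0.6203 = 6.818 mg/L.
DO = C_s − D = 10.7 − 6.818 = 3.882 mg/L.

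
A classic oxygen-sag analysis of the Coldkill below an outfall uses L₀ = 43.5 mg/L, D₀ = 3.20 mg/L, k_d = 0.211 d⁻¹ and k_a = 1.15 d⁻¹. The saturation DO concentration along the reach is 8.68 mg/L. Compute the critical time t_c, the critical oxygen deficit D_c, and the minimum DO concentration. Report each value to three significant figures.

t_c ≈ 1.38 d; D_c ≈ 5.96 mg/L; min DO ≈ 2.72 mg/L

t_c = [1/(k_a−k_d)] ln[(k_a/k_d)(1 − D₀(k_a−k_d)/(k_d L₀))]
= [1/(1.15−0.211)] ln[(1.15/0.211)(1 − 3.20×0.9390/(0.211×43.5))]
= (1/0.9390) ln[5.450 × 0.6726] = 1.065 × ln(3.666) = 1.065 × 1.299 = 1.383 d.
D_c = (k_d/k_a) L₀ e^(−k_d t_c) = (0.211/1.15) × 43.5 × e^(−0.211×1.383) = 0.1835 × 43.5 × 0.7468 = 5.961 mg/L.
Minimum DO = C_s − D_c = 8.68 − 5.961 = 2.719 mg/L.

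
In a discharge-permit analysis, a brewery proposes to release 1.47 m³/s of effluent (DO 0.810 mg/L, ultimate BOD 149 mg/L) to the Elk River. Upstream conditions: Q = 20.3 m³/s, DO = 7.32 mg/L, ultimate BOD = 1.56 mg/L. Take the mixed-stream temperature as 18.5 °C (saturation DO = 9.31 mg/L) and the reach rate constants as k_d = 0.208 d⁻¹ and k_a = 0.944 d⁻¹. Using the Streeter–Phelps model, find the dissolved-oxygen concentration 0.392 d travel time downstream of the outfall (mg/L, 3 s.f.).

DO ≈ 6.88 mg/L

Mixed DO = (20.3×7.32 + 1.47×0.810)/(20.3+1.47) = 149.8/21.77 = 6.880 mg/L.
Mixed L₀ = (20.3×1.56 + 1.47×149)/(21.77) = 250.7/21.77 = 11.52 mg/L.
Initial deficit D₀ = C_s − DO₀ = 9.31 − 6.880 = 2.430 mg/L.
D(0.392) = [0.208×11.52/(0.944−0.208)](e^(−0.208×0.392) − e^(−0.944×0.392)) + 2.430 e^(−0.944×0.392)
= 3.254 × (0.9217 − 0.6907) + 2.430 × 0.6907 = 2.430 mg/L.
DO = 9.31 − 2.430 = 6.880 mg/L.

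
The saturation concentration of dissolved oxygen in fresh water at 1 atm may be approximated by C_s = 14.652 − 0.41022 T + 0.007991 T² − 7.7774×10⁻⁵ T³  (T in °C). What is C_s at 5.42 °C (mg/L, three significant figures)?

C_s = 14.652 − 0.41022×5.42 + 0.007991×5.42² − 7.7774×10⁻⁵×5.42³ = 12.65 mg/L.

C_s ≈ 12.7 mg/L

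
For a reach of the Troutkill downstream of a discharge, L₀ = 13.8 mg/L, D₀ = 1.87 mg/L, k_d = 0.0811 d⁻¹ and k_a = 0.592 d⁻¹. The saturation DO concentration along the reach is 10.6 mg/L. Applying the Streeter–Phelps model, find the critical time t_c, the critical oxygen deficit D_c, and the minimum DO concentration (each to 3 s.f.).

With k_a/k_d = 7.300 and 1 − D₀(k_a−k_d)/(k_d L₀) = 0.1464,
t_c = ln(7.300 × 0.1464) / (0.592 − 0.0811) = ln(1.068) / 0.5109 = 0.06610/0.5109 = 0.1294 d.
L(t_c) = L₀ e^(−k_d t_c) = 13.8 × 0.9896 = 13.66 mg/L, and at the critical point k_a D_c = k_d L, so D_c = (0.0811/0.592) × 13.66 = 1.871 mg/L.
Minimum DO = C_s − D_c = 10.6 − 1.871 = 8.729 mg/L.

t_c ≈ 0.129 d; D_c ≈ 1.87 mg/L; min DO ≈ 8.73 mg/L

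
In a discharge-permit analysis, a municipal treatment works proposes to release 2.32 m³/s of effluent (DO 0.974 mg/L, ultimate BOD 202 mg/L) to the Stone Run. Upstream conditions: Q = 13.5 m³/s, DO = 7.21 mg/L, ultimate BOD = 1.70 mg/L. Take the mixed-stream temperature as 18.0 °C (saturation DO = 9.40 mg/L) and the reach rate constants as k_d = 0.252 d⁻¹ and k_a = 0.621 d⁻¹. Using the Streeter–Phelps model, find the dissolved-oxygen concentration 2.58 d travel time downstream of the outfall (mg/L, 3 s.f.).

DO ≈ 1.97 mg/L

Mixed DO = (13.5×7.21 + 2.32×0.974)/(13.5+2.32) = 99.59/15.82 = 6.295 mg/L.
Mixed L₀ = (13.5×1.70 + 2.32×202)/(15.82) = 491.6/15.82 = 31.07 mg/L.
Initial deficit D₀ = C_s − DO₀ = 9.40 − 6.295 = 3.105 mg/L.
D(2.58) = [0.252×31.07/(0.621−0.252)](e^(−0.252×2.58) − e^(−0.621×2.58)) + 3.105 e^(−0.621×2.58)
= 21.22 × (0.5220 − 0.2015) + 3.105 × 0.2015 = 7.427 mg/L.
DO = 9.40 − 7.427 = 1.973 mg/L.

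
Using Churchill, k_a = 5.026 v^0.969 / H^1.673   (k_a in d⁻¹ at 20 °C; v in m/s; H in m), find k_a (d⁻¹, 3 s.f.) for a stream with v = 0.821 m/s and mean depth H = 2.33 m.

k_a ≈ 1.01 d⁻¹

k_a = 5.026 × 0.821^0.969 / 2.33^1.673 = 5.026 × 0.8260 / 4.117 = 1.008 d⁻¹.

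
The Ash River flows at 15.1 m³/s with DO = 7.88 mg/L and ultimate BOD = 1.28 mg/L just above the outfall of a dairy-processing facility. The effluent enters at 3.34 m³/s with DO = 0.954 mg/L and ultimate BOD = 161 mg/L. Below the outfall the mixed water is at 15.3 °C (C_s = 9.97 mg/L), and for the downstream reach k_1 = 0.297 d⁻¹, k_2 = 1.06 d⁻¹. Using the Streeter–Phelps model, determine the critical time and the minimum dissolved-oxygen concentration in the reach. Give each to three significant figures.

Mixed DO = (15.1×7.88 + 3.34×0.954)/(15.1+3.34) = 122.2/18.44 = 6.626 mg/L.
Mixed L₀ = (15.1×1.28 + 3.34×161)/(18.44) = 557.1/18.44 = 30.21 mg/L.
Initial deficit D₀ = C_s − DO₀ = 9.97 − 6.626 = 3.344 mg/L.
t_c = (1/0.7630) ln[(1.06/0.297)(1 − 3.344×0.7630/(0.297×30.21))] = 1.311 × ln(2.554) = 1.229 d.
D_c = (0.297/1.06) × 30.21 × e^(−0.297×1.229) = 0.2802 × 30.21 × 0.6942 = 5.876 mg/L.
Minimum DO = 9.97 − 5.876 = 4.094 mg/L.

t_c ≈ 1.23 d; minimum DO ≈ 4.09 mg/L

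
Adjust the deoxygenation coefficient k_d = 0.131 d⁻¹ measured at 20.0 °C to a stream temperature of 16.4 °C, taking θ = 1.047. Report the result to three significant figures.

k_d(T₂) = k_d(T₁) · θ^(T₂−T₁) = 0.131 × 1.047^(16.4−20.0)
= 0.131 × 1.047^-3.60 = 0.131 × 0.8476 = 0.1110 d⁻¹.

k_d ≈ 0.111 d⁻¹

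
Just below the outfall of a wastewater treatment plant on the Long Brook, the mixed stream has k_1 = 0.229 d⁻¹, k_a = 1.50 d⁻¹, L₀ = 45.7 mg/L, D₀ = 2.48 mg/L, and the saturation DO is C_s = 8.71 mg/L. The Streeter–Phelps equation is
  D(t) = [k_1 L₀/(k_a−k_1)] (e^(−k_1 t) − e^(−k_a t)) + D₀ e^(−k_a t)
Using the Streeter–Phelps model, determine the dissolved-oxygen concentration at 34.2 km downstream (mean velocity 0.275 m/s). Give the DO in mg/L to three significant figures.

Travel time t = x/v = 34.2 km / (0.275 m/s) = 34200 m / 0.275 m/s = 124400 s = 1.439 d.
k_1 L₀/(k_a−k_1) = 0.229×45.7/(1.50−0.229) = 10.47/1.271 = 8.234 mg/L.
e^(−k_1 t) = e^(−0.229×1.439) = 0.7192; e^(−k_a t) = e^(−1.50×1.439) = 0.1154.
D = 8.234 × (0.7192 − 0.1154) + 2.48 × 0.1154 = 4.971 + 0.2863 = 5.258 mg/L.
DO = C_s − D = 8.71 − 5.258 = 3.452 mg/L.

DO ≈ 3.45 mg/L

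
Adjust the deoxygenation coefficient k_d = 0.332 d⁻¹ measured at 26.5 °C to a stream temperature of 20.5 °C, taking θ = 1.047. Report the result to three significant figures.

k_d ≈ 0.252 d⁻¹

k_d(T₂) = k_d(T₁) · θ^(T₂−T₁) = 0.332 × 1.047^(20.5−26.5)
= 0.332 × 1.047^-6.00 = 0.332 × 0.7591 = 0.2520 d⁻¹.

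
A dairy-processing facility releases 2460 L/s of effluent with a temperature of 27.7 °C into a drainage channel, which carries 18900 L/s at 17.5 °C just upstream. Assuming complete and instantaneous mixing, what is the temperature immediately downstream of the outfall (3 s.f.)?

18.7 °C

Flow-weighted mixing: C = (Q_r C_r + Q_w C_w)/(Q_r + Q_w)
= (18900×17.5 + 2460×27.7)/(18900 + 2460) = 398900/21360 = 18.67 °C.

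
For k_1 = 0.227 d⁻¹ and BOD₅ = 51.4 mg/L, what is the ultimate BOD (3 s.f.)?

L₀ ≈ 75.7 mg/L

BOD₅ = L₀(1 − e^(−5k_1)) ⇒ L₀ = BOD₅ / (1 − e^(−5×0.227))
= 51.4 / (1 − 0.3214) = 51.4 / 0.6786 = 75.75 mg/L.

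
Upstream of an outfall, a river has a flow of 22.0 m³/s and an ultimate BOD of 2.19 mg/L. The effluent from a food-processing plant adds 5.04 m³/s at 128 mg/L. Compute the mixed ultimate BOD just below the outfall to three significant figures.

Flow-weighted mixing: C = (Q_r C_r + Q_w C_w)/(Q_r + Q_w)
= (22.0×2.19 + 5.04×128)/(22.0 + 5.04) = 693.3/27.04 = 25.64 mg/L.

25.6 mg/L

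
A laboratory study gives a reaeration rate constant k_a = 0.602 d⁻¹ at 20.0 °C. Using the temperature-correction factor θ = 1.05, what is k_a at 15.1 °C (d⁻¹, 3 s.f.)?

k_a ≈ 0.474 d⁻¹

k_a(T₂) = k_a(T₁) · θ^(T₂−T₁) = 0.602 × 1.05^(15.1−20.0)
= 0.602 × 1.05^-4.90 = 0.602 × 0.7874 = 0.4740 d⁻¹.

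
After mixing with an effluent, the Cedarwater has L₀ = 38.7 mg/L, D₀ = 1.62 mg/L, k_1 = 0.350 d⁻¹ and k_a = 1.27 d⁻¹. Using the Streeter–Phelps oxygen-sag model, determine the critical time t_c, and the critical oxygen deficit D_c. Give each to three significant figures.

t_c ≈ 1.27 d; D_c ≈ 6.83 mg/L

With k_a/k_1 = 3.629 and 1 − D₀(k_a−k_1)/(k_1 L₀) = 0.8900,
t_c = ln(3.629 × 0.8900) / (1.27 − 0.350) = ln(3.229) / 0.9200 = 1.172/0.9200 = 1.274 d.
D_c = (k_1/k_a) L₀ e^(−k_1 t_c) = (0.350/1.27) × 38.7 × e^(−0.350×1.274) = 0.2756 × 38.7 × 0.6402 = 6.828 mg/L.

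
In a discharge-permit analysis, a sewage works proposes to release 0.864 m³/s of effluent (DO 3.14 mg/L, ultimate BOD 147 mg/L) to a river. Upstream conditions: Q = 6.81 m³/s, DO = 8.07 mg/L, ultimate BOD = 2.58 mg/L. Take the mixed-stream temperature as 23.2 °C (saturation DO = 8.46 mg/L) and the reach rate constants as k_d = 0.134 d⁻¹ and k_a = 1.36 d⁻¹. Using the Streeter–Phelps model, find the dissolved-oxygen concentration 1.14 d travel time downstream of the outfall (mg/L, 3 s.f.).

DO ≈ 6.93 mg/L

Mixed DO = (6.81×8.07 + 0.864×3.14)/(6.81+0.864) = 57.67/7.674 = 7.515 mg/L.
Mixed L₀ = (6.81×2.58 + 0.864×147)/(7.674) = 144.6/7.674 = 18.84 mg/L.
Initial deficit D₀ = C_s − DO₀ = 8.46 − 7.515 = 0.9451 mg/L.
D(1.14) = [0.134×18.84/(1.36−0.134)](e^(−0.134×1.14) − e^(−1.36×1.14)) + 0.9451 e^(−1.36×1.14)
= 2.059 × (0.8583 − 0.2122) + 0.9451 × 0.2122 = 1.531 mg/L.
DO = 8.46 − 1.531 = 6.929 mg/L.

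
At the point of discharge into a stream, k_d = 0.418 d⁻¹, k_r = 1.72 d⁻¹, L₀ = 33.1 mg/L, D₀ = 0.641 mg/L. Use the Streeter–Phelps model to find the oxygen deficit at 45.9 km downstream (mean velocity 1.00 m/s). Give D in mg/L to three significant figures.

D ≈ 4.51 mg/L

Travel time t = x/v = 45.9 km / (1.00 m/s) = 45900 m / 1.00 m/s = 45900 s = 0.5312 d.
k_d L₀/(k_r−k_d) = 0.418×33.1/(1.72−0.418) = 13.84/1.302 = 10.63 mg/L.
e^(−k_d t) = e^(−0.418×0.5312) = 0.8009; e^(−k_r t) = e^(−1.72×0.5312) = 0.4010.
D = 10.63 × (0.8009 − 0.4010) + 0.641 × 0.4010 = 4.249 + 0.2571 = 4.506 mg/L.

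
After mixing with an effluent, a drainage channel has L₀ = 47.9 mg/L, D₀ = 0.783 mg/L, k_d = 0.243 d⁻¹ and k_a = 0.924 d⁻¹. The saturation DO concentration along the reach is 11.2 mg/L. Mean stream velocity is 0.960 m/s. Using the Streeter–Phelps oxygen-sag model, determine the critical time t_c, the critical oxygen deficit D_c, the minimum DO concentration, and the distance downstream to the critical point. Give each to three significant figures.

At the critical point dD/dt = 0, so k_d L₀ e^(−k_d t) = k_a D. Substituting D(t) from the Streeter–Phelps equation and solving for t gives
t_c = ln[(k_a/k_d)(1 − D₀(k_a−k_d)/(k_d L₀))] / (k_a−k_d).
Here k_a−k_d = 0.6810 d⁻¹ and 1 − D₀(k_a−k_d)/(k_d L₀) = 1 − 0.783×0.6810/(0.243×47.9) = 0.9542, so
t_c = ln(3.802 × 0.9542) / 0.6810 = 1.289 / 0.6810 = 1.892 d.
D_c = (k_d/k_a) L₀ e^(−k_d t_c) = (0.243/0.924) × 47.9 × e^(−0.243×1.892) = 0.2630 × 47.9 × 0.6314 = 7.953 mg/L.
Minimum DO = C_s − D_c = 11.2 − 7.953 = 3.247 mg/L.
x_c = v t_c = 0.960 m/s × 1.892 d × 86400 s/d = 157000 m ≈ 157 km.

t_c ≈ 1.89 d; D_c ≈ 7.95 mg/L; min DO ≈ 3.25 mg/L; x_c ≈ 157 km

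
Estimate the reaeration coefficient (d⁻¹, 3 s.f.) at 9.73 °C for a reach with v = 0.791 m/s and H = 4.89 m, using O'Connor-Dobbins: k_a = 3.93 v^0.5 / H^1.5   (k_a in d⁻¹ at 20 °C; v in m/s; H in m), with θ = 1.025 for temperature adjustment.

k_a ≈ 0.251 d⁻¹

k_a(20) = 3.93 × 0.791^0.5 / 4.89^1.5 = 3.93 × 0.8894 / 10.81 = 0.3232 d⁻¹.
k_a(9.73) = 0.3232 × 1.025^(9.73−20) = 0.3232 × 0.7760 = 0.2508 d⁻¹.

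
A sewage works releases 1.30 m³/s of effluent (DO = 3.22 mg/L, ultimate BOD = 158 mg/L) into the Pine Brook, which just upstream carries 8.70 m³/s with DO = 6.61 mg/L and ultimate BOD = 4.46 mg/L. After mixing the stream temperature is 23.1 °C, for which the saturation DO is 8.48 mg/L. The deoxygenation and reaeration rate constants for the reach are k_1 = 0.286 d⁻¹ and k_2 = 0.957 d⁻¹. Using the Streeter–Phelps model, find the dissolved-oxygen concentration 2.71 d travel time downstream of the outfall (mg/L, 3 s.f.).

DO ≈ 4.29 mg/L

Mixed DO = (8.70×6.61 + 1.30×3.22)/(8.70+1.30) = 61.69/10.00 = 6.169 mg/L.
Mixed L₀ = (8.70×4.46 + 1.30×158)/(10.00) = 244.2/10.00 = 24.42 mg/L.
Initial deficit D₀ = C_s − DO₀ = 8.48 − 6.169 = 2.311 mg/L.
D(2.71) = [0.286×24.42/(0.957−0.286)](e^(−0.286×2.71) − e^(−0.957×2.71)) + 2.311 e^(−0.957×2.71)
= 10.41 × (0.4607 − 0.07476) + 2.311 × 0.07476 = 4.190 mg/L.
DO = 8.48 − 4.190 = 4.290 mg/L.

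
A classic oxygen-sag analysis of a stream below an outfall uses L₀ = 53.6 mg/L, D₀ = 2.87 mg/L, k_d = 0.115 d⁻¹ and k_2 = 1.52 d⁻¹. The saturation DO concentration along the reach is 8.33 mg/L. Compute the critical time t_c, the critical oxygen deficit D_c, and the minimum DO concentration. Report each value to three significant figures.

t_c ≈ 1.08 d; D_c ≈ 3.58 mg/L; min DO ≈ 4.75 mg/L

With k_2/k_d = 13.22 and 1 − D₀(k_2−k_d)/(k_d L₀) = 0.3458,
t_c = ln(13.22 × 0.3458) / (1.52 − 0.115) = ln(4.571) / 1.405 = 1.520/1.405 = 1.082 d.
D_c = (k_d/k_2) L₀ e^(−k_d t_c) = (0.115/1.52) × 53.6 × e^(−0.115×1.082) = 0.07566 × 53.6 × 0.8830 = 3.581 mg/L.
Minimum DO = C_s − D_c = 8.33 − 3.581 = 4.749 mg/L.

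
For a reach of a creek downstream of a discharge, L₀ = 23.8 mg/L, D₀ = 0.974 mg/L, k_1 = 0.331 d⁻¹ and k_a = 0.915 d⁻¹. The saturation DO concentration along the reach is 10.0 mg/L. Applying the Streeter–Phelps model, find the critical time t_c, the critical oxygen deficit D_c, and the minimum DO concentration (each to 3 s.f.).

With k_a/k_1 = 2.764 and 1 − D₀(k_a−k_1)/(k_1 L₀) = 0.9278,
t_c = ln(2.764 × 0.9278) / (0.915 − 0.331) = ln(2.565) / 0.5840 = 0.9419/0.5840 = 1.613 d.
L(t_c) = L₀ e^(−k_1 t_c) = 23.8 × 0.5864 = 13.96 mg/L, and at the critical point k_a D_c = k_1 L, so D_c = (0.331/0.915) × 13.96 = 5.048 mg/L.
Minimum DO = C_s − D_c = 10.0 − 5.048 = 4.952 mg/L.

t_c ≈ 1.61 d; D_c ≈ 5.05 mg/L; min DO ≈ 4.95 mg/L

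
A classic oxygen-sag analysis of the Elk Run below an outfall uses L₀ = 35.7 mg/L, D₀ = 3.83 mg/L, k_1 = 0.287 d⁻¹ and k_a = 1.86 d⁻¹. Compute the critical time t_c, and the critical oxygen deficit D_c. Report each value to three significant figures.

At the critical point dD/dt = 0, so k_1 L₀ e^(−k_1 t) = k_a D. Substituting D(t) from the Streeter–Phelps equation and solving for t gives
t_c = ln[(k_a/k_1)(1 − D₀(k_a−k_1)/(k_1 L₀))] / (k_a−k_1).
Here k_a−k_1 = 1.573 d⁻¹ and 1 − D₀(k_a−k_1)/(k_1 L₀) = 1 − 3.83×1.573/(0.287×35.7) = 0.4120, so
t_c = ln(6.481 × 0.4120) / 1.573 = 0.9821 / 1.573 = 0.6244 d.
D_c = (k_1/k_a) L₀ e^(−k_1 t_c) = (0.287/1.86) × 35.7 × e^(−0.287×0.6244) = 0.1543 × 35.7 × 0.8359 = 4.605 mg/L.

t_c ≈ 0.624 d; D_c ≈ 4.60 mg/L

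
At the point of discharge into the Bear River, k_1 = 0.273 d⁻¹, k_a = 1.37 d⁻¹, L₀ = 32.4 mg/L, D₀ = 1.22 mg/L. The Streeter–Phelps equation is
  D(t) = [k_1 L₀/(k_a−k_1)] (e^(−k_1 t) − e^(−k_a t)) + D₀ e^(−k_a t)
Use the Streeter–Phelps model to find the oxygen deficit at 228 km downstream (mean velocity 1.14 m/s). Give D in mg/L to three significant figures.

D ≈ 4.00 mg/L

Travel time t = x/v = 228 km / (1.14 m/s) = 228000 m / 1.14 m/s = 200000 s = 2.315 d.
k_1 L₀/(k_a−k_1) = 0.273×32.4/(1.37−0.273) = 8.845/1.097 = 8.063 mg/L.
e^(−k_1 t) = e^(−0.273×2.315) = 0.5316; e^(−k_a t) = e^(−1.37×2.315) = 0.04195.
D = 8.063 × (0.5316 − 0.04195) + 1.22 × 0.04195 = 3.948 + 0.05118 = 3.999 mg/L.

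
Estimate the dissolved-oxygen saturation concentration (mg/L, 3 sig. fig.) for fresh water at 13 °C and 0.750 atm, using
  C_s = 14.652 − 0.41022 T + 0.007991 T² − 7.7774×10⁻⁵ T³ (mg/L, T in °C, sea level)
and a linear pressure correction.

C_s ≈ 7.87 mg/L

At sea level: C_s = 14.652 − 0.41022×13 + 0.007991×13² − 7.7774×10⁻⁵×13³ = 10.50 mg/L.
Pressure correction: C_s' = 10.50 × 0.750 = 7.874 mg/L.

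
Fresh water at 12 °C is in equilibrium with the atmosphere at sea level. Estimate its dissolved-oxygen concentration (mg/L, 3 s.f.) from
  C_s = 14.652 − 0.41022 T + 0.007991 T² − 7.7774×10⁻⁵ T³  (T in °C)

C_s ≈ 10.7 mg/L

C_s = 14.652 − 0.41022×12 + 0.007991×12² − 7.7774×10⁻⁵×12³ = 10.75 mg/L.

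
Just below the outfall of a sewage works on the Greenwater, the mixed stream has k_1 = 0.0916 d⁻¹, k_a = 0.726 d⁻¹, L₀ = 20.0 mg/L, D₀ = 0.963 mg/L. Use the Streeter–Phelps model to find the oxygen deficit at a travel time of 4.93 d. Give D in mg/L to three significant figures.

D ≈ 1.78 mg/L

k_1 L₀/(k_a−k_1) = 0.0916×20.0/(0.726−0.0916) = 1.832/0.6344 = 2.888 mg/L.
e^(−k_1 t) = e^(−0.0916×4.930) = 0.6366; e^(−k_a t) = e^(−0.726×4.930) = 0.02790.
D = 2.888 × (0.6366 − 0.02790) + 0.963 × 0.02790 = 1.758 + 0.02687 = 1.785 mg/L.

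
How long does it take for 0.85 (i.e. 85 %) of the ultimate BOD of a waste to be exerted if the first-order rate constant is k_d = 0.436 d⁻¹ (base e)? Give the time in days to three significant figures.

t ≈ 4.35 d

y/L₀ = 1 − e^(−k_d t) = 0.85 ⇒ e^(−k_d t) = 0.150
t = −ln(0.150) / 0.436 = 1.897 / 0.436 = 4.351 d.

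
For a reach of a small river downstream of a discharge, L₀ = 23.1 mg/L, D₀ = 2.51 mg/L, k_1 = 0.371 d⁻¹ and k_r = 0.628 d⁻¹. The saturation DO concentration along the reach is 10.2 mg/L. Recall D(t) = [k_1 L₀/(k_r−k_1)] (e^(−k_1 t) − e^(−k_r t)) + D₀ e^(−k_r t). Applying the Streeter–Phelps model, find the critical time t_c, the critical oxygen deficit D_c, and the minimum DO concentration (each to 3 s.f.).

t_c = [1/(k_r−k_1)] ln[(k_r/k_1)(1 − D₀(k_r−k_1)/(k_1 L₀))]
= [1/(0.628−0.371)] ln[(0.628/0.371)(1 − 2.51×0.2570/(0.371×23.1))]
= (1/0.2570) ln[1.693 × 0.9247] = 3.891 × ln(1.565) = 3.891 × 0.4481 = 1.744 d.
L(t_c) = L₀ e^(−k_1 t_c) = 23.1 × 0.5237 = 12.10 mg/L, and at the critical point k_r D_c = k_1 L, so D_c = (0.371/0.628) × 12.10 = 7.147 mg/L.
Minimum DO = C_s − D_c = 10.2 − 7.147 = 3.053 mg/L.

t_c ≈ 1.74 d; D_c ≈ 7.15 mg/L; min DO ≈ 3.05 mg/L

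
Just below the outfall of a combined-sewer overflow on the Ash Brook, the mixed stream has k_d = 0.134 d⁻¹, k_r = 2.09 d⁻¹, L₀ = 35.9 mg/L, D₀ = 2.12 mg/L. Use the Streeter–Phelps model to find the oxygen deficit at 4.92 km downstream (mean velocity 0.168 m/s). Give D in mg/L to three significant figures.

D ≈ 2.18 mg/L

Travel time t = x/v = 4.92 km / (0.168 m/s) = 4920 m / 0.168 m/s = 29290 s = 0.3390 d.
k_d L₀/(k_r−k_d) = 0.134×35.9/(2.09−0.134) = 4.811/1.956 = 2.459 mg/L.
e^(−k_d t) = e^(−0.134×0.3390) = 0.9556; e^(−k_r t) = e^(−2.09×0.3390) = 0.4924.
D = 2.459 × (0.9556 − 0.4924) + 2.12 × 0.4924 = 1.139 + 1.044 = 2.183 mg/L.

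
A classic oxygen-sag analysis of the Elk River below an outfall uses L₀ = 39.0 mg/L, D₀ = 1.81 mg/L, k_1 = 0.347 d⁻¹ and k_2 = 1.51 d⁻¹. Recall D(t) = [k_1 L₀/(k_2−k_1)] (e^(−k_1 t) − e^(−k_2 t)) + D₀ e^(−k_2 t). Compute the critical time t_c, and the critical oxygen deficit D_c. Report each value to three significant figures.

t_c ≈ 1.12 d; D_c ≈ 6.08 mg/L

t_c = [1/(k_2−k_1)] ln[(k_2/k_1)(1 − D₀(k_2−k_1)/(k_1 L₀))]
= [1/(1.51−0.347)] ln[(1.51/0.347)(1 − 1.81×1.163/(0.347×39.0))]
= (1/1.163) ln[4.352 × 0.8445] = 0.8598 × ln(3.675) = 0.8598 × 1.301 = 1.119 d.
L(t_c) = L₀ e^(−k_1 t_c) = 39.0 × 0.6782 = 26.45 mg/L, and at the critical point k_2 D_c = k_1 L, so D_c = (0.347/1.51) × 26.45 = 6.078 mg/L.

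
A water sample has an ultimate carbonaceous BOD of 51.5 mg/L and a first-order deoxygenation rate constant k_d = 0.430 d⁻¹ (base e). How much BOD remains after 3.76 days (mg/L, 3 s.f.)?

L ≈ 10.2 mg/L

L_t = L₀ e^(−k_d t) = 51.5 × e^(−0.430×3.76) = 51.5 × 0.1985 = 10.22 mg/L.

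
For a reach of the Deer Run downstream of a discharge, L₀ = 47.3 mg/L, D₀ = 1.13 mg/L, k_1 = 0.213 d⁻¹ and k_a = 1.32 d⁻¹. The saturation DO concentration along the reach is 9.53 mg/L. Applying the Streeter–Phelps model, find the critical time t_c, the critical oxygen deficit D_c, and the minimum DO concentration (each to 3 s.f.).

t_c = [1/(k_a−k_1)] ln[(k_a/k_1)(1 − D₀(k_a−k_1)/(k_1 L₀))]
= [1/(1.32−0.213)] ln[(1.32/0.213)(1 − 1.13×1.107/(0.213×47.3))]
= (1/1.107) ln[6.197 × 0.8758] = 0.9033 × ln(5.428) = 0.9033 × 1.692 = 1.528 d.
L(t_c) = L₀ e^(−k_1 t_c) = 47.3 × 0.7222 = 34.16 mg/L, and at the critical point k_a D_c = k_1 L, so D_c = (0.213/1.32) × 34.16 = 5.512 mg/L.
Minimum DO = C_s − D_c = 9.53 − 5.512 = 4.018 mg/L.

t_c ≈ 1.53 d; D_c ≈ 5.51 mg/L; min DO ≈ 4.02 mg/L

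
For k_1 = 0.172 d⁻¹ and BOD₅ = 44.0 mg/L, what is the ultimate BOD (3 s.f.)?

BOD₅ = L₀(1 − e^(−5k_1)) ⇒ L₀ = BOD₅ / (1 − e^(−5×0.172))
= 44.0 / (1 − 0.4232) = 44.0 / 0.5768 = 76.28 mg/L.

L₀ ≈ 76.3 mg/L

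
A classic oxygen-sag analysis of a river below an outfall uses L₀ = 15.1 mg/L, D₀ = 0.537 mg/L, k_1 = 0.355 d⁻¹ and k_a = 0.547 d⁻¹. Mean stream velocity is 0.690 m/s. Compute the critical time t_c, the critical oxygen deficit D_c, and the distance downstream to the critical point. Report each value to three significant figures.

t_c ≈ 2.15 d; D_c ≈ 4.57 mg/L; x_c ≈ 128 km

With k_a/k_1 = 1.541 and 1 − D₀(k_a−k_1)/(k_1 L₀) = 0.9808,
t_c = ln(1.541 × 0.9808) / (0.547 − 0.355) = ln(1.511) / 0.1920 = 0.4129/0.1920 = 2.151 d.
L(t_c) = L₀ e^(−k_1 t_c) = 15.1 × 0.4661 = 7.037 mg/L, and at the critical point k_a D_c = k_1 L, so D_c = (0.355/0.547) × 7.037 = 4.567 mg/L.
x_c = v t_c = 0.690 m/s × 2.151 d × 86400 s/d = 128200 m ≈ 128 km.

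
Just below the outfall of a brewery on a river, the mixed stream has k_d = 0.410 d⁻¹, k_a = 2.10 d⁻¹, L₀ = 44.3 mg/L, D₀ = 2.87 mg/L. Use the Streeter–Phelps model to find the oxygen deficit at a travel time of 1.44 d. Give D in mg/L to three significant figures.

k_d L₀/(k_a−k_d) = 0.410×44.3/(2.10−0.410) = 18.16/1.690 = 10.75 mg/L.
e^(−k_d t) = e^(−0.410×1.440) = 0.5541; e^(−k_a t) = e^(−2.10×1.440) = 0.04861.
D = 10.75 × (0.5541 − 0.04861) + 2.87 × 0.04861 = 5.433 + 0.1395 = 5.572 mg/L.

D ≈ 5.57 mg/L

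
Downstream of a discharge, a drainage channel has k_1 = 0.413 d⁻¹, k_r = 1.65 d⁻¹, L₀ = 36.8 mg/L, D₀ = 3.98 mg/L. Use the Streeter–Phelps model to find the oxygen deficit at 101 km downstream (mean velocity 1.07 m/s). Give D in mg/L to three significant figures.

D ≈ 6.46 mg/L

Travel time t = x/v = 101 km / (1.07 m/s) = 101000 m / 1.07 m/s = 94390 s = 1.093 d.
k_1 L₀/(k_r−k_1) = 0.413×36.8/(1.65−0.413) = 15.20/1.237 = 12.29 mg/L.
e^(−k_1 t) = e^(−0.413×1.093) = 0.6369; e^(−k_r t) = e^(−1.65×1.093) = 0.1649.
D = 12.29 × (0.6369 − 0.1649) + 3.98 × 0.1649 = 5.799 + 0.6562 = 6.455 mg/L.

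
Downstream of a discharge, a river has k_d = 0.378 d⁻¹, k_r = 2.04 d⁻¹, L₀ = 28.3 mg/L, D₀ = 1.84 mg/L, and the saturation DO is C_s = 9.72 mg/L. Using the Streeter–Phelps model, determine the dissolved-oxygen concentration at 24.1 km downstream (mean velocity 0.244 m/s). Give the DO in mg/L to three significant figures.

DO ≈ 5.99 mg/L

Travel time t = x/v = 24.1 km / (0.244 m/s) = 24100 m / 0.244 m/s = 98770 s = 1.143 d.
k_d L₀/(k_r−k_d) = 0.378×28.3/(2.04−0.378) = 10.70/1.662 = 6.436 mg/L.
e^(−k_d t) = e^(−0.378×1.143) = 0.6491; e^(−k_r t) = e^(−2.04×1.143) = 0.09709.
D = 6.436 × (0.6491 − 0.09709) + 1.84 × 0.09709 = 3.553 + 0.1787 = 3.732 mg/L.
DO = C_s − D = 9.72 − 3.732 = 5.988 mg/L.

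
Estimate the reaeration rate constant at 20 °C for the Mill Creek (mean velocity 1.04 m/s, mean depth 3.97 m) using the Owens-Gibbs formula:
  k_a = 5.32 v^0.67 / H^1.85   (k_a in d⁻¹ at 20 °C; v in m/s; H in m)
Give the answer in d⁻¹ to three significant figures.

k_a ≈ 0.426 d⁻¹

k_a = 5.32 × 1.04^0.67 / 3.97^1.85 = 5.32 × 1.027 / 12.82 = 0.4261 d⁻¹.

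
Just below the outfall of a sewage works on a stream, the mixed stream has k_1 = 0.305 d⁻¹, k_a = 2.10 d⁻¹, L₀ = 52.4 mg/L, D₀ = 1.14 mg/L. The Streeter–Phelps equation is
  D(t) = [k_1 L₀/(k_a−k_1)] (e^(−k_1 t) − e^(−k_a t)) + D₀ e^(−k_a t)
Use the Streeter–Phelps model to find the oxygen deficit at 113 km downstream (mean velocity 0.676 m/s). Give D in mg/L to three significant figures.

Travel time t = x/v = 113 km / (0.676 m/s) = 113000 m / 0.676 m/s = 167200 s = 1.935 d.
k_1 L₀/(k_a−k_1) = 0.305×52.4/(2.10−0.305) = 15.98/1.795 = 8.904 mg/L.
e^(−k_1 t) = e^(−0.305×1.935) = 0.5543; e^(−k_a t) = e^(−2.10×1.935) = 0.01720.
D = 8.904 × (0.5543 − 0.01720) + 1.14 × 0.01720 = 4.782 + 0.01961 = 4.802 mg/L.

D ≈ 4.80 mg/L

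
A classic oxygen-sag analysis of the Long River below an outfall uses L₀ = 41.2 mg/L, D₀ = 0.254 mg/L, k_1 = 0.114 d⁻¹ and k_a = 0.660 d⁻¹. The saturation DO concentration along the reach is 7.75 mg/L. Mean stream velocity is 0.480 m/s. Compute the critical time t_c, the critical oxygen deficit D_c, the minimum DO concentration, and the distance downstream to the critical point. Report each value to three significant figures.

t_c ≈ 3.16 d; D_c ≈ 4.96 mg/L; min DO ≈ 2.79 mg/L; x_c ≈ 131 km

With k_a/k_1 = 5.789 and 1 − D₀(k_a−k_1)/(k_1 L₀) = 0.9705,
t_c = ln(5.789 × 0.9705) / (0.660 − 0.114) = ln(5.619) / 0.5460 = 1.726/0.5460 = 3.161 d.
D_c = (k_1/k_a) L₀ e^(−k_1 t_c) = (0.114/0.660) × 41.2 × e^(−0.114×3.161) = 0.1727 × 41.2 × 0.6974 = 4.963 mg/L.
Minimum DO = C_s − D_c = 7.75 − 4.963 = 2.787 mg/L.
x_c = v t_c = 0.480 m/s × 3.161 d × 86400 s/d = 131100 m ≈ 131 km.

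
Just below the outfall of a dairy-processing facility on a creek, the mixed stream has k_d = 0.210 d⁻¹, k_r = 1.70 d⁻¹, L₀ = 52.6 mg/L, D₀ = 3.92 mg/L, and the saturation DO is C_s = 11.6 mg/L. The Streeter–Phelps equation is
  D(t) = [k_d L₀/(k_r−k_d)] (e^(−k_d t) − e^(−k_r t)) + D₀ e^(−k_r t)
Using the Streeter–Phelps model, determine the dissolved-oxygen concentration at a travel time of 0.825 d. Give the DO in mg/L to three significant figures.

k_d L₀/(k_r−k_d) = 0.210×52.6/(1.70−0.210) = 11.05/1.490 = 7.413 mg/L.
e^(−k_d t) = e^(−0.210×0.8250) = 0.8409; e^(−k_r t) = e^(−1.70×0.8250) = 0.2460.
D = 7.413 × (0.8409 − 0.2460) + 3.92 × 0.2460 = 4.411 + 0.9642 = 5.375 mg/L.
DO = C_s − D = 11.6 − 5.375 = 6.225 mg/L.

DO ≈ 6.23 mg/L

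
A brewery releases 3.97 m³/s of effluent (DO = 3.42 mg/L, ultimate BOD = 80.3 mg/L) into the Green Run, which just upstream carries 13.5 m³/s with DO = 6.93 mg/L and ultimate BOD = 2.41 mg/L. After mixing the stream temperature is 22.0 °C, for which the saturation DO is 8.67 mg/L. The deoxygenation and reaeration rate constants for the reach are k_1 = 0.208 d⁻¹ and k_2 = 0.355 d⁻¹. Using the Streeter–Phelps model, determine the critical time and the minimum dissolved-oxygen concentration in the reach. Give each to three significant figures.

Mixed DO = (13.5×6.93 + 3.97×3.42)/(13.5+3.97) = 107.1/17.47 = 6.132 mg/L.
Mixed L₀ = (13.5×2.41 + 3.97×80.3)/(17.47) = 351.3/17.47 = 20.11 mg/L.
Initial deficit D₀ = C_s − DO₀ = 8.67 − 6.132 = 2.538 mg/L.
t_c = (1/0.1470) ln[(0.355/0.208)(1 − 2.538×0.1470/(0.208×20.11))] = 6.803 × ln(1.555) = 3.001 d.
D_c = (0.208/0.355) × 20.11 × e^(−0.208×3.001) = 0.5859 × 20.11 × 0.5357 = 6.312 mg/L.
Minimum DO = 8.67 − 6.312 = 2.358 mg/L.

t_c ≈ 3.00 d; minimum DO ≈ 2.36 mg/L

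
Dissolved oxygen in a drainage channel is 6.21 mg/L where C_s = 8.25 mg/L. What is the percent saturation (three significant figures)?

75.3 % saturation

% saturation = C/C_s × 100 = 6.21/8.25 × 100 = 75.3 %.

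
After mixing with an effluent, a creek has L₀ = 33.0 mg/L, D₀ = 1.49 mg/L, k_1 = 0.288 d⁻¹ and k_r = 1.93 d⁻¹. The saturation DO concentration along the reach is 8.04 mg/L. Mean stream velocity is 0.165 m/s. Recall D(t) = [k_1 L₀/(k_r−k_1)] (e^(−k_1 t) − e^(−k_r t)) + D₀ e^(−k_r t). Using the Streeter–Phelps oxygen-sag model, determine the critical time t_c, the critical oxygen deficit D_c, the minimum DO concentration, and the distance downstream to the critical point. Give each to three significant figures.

t_c ≈ 0.977 d; D_c ≈ 3.72 mg/L; min DO ≈ 4.32 mg/L; x_c ≈ 13.9 km

t_c = [1/(k_r−k_1)] ln[(k_r/k_1)(1 − D₀(k_r−k_1)/(k_1 L₀))]
= [1/(1.93−0.288)] ln[(1.93/0.288)(1 − 1.49×1.642/(0.288×33.0))]
= (1/1.642) ln[6.701 × 0.7426] = 0.6090 × ln(4.976) = 0.6090 × 1.605 = 0.9773 d.
L(t_c) = L₀ e^(−k_1 t_c) = 33.0 × 0.7547 = 24.90 mg/L, and at the critical point k_r D_c = k_1 L, so D_c = (0.288/1.93) × 24.90 = 3.716 mg/L.
Minimum DO = C_s − D_c = 8.04 − 3.716 = 4.324 mg/L.
x_c = v t_c = 0.165 m/s × 0.9773 d × 86400 s/d = 13930 m ≈ 13.9 km.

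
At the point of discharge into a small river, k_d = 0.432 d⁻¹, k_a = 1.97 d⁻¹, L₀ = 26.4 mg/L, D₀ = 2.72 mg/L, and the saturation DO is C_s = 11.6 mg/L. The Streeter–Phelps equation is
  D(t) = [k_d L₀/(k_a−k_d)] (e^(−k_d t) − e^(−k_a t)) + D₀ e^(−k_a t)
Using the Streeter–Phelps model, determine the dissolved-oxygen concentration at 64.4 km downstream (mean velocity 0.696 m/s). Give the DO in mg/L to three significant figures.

Travel time t = x/v = 64.4 km / (0.696 m/s) = 64400 m / 0.696 m/s = 92530 s = 1.071 d.
k_d L₀/(k_a−k_d) = 0.432×26.4/(1.97−0.432) = 11.40/1.538 = 7.415 mg/L.
e^(−k_d t) = e^(−0.432×1.071) = 0.6296; e^(−k_a t) = e^(−1.97×1.071) = 0.1213.
D = 7.415 × (0.6296 − 0.1213) + 2.72 × 0.1213 = 3.770 + 0.3299 = 4.099 mg/L.
DO = C_s − D = 11.6 − 4.099 = 7.501 mg/L.

DO ≈ 7.50 mg/L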